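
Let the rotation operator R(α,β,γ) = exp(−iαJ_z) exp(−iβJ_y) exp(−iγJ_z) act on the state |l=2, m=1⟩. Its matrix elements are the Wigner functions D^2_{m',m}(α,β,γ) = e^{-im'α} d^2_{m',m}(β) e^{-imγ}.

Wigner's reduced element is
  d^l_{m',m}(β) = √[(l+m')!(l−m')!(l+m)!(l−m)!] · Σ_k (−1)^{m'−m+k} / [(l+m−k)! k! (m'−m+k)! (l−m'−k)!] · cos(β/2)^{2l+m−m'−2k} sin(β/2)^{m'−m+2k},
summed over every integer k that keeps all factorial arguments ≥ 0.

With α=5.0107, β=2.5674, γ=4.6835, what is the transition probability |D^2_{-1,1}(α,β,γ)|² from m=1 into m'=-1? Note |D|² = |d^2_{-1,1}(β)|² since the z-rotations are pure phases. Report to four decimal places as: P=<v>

P=0.3904

First d^2_{-1,1}(β=2.5674), then the phase factors e^{-i(-1)α} and e^{-i(1)γ}:
Half-angle: c=0.283169, s=0.959070. N=√(1·6·6·1)=6.000000
k: max(0,(1)−(-1))=2 … min(2+(1),2−(-1))=3
  k=2: (−1)^0·6.0000/(2)·0.2832^2·0.9591^2 = +0.221265
  k=3: (−1)^1·6.0000/(6)·0.2832^0·0.9591^4 = -0.846061
d^2_{-1,1}(2.5674) = +0.221265 -0.846061 = -0.624796
|D^2_{-1,1}|² = |d^2_{-1,1}(β)|² = (-0.624796)² = 0.390370 (the z-rotation phases have unit modulus)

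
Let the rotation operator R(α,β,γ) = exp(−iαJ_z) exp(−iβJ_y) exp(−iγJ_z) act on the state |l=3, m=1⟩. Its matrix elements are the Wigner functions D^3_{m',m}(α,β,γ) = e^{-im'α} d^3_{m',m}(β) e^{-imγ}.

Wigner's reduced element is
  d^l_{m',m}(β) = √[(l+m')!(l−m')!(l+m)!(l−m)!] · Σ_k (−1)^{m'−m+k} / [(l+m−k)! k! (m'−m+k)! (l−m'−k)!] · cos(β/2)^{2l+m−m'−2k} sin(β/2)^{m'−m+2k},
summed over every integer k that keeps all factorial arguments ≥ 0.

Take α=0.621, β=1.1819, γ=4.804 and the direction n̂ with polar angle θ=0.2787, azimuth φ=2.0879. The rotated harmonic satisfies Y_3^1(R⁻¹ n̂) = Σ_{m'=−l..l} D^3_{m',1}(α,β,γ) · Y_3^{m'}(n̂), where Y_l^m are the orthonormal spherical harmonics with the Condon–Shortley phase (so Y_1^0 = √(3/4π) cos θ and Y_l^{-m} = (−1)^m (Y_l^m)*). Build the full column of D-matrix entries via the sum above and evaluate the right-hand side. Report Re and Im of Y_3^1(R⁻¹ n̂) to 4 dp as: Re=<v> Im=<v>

Re=-0.0269 Im=-0.0648

Need the full column D^3_{m',1} for m'=−3..3 at α=0.621, β=1.1819, γ=4.804.
cos(β/2)=0.830412, sin(β/2)=0.557150
d^3_{-3,1}: single k=4 term ⇒ +0.257349;  D = -0.252188-0.051277i
d^3_{-2,1}: k∈[3..4] ⇒ +0.626365 -0.140979 = +0.485386;  D = -0.443120+0.198102i
d^3_{-1,1}: k∈[2..4] ⇒ +0.885666 -0.531577 +0.029911 = +0.384000;  D = -0.193922+0.331436i
d^3_{0,1}: k∈[1..3] ⇒ +0.762132 -1.029222 +0.154435 = -0.112655;  D = -0.010306-0.112183i
d^3_{1,1}: k∈[0..2] ⇒ +0.327915 -1.180887 +0.398683 = -0.454290;  D = -0.297020-0.343742i
d^3_{2,1}: k∈[0..1] ⇒ -0.695728 +0.626365 = -0.069364;  D = -0.067422-0.016298i
d^3_{3,1}: single k=0 term ⇒ +0.571695;  D = +0.530100-0.214077i
Y_3^{m'}(θ=0.2787,φ=2.0879) and Σ D·Y over m':
  (-0.2522-0.0513i)·(+0.0087+0.0002i)  (-0.4431+0.1981i)·(-0.0380+0.0639i)  (-0.1939+0.3314i)·(-0.1592-0.2799i)  (-0.0103-0.1122i)·(+0.5818+0.0000i)  (-0.2970-0.3437i)·(+0.1592-0.2799i)  (-0.0674-0.0163i)·(-0.0380-0.0639i)  (+0.5301-0.2141i)·(-0.0087+0.0002i)
Y_3^1(R⁻¹ n̂) = -0.026895-0.064793i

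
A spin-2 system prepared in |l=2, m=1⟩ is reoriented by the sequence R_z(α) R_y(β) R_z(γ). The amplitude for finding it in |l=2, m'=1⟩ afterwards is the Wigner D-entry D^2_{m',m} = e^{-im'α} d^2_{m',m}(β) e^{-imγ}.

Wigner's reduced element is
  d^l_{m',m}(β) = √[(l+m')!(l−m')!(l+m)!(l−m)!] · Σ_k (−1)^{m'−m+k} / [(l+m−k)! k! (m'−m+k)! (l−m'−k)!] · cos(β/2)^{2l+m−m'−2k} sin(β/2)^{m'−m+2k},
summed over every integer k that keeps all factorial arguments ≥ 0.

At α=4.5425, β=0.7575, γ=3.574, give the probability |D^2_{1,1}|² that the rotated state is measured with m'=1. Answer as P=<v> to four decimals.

First d^2_{1,1}(β=0.7575), then the phase factors e^{-i(1)α} and e^{-i(1)γ}:
With c≡cos(β/2)=0.929128 and s≡sin(β/2)=0.369759, N=[6·1·6·1]^{1/2}=6.000000
k: max(0,(1)−(1))=0 … min(2+(1),2−(1))=1
  k=0: (−1)^0·6.0000/(6)·0.9291^4·0.3698^0 = +0.745249
  k=1: (−1)^1·6.0000/(2)·0.9291^2·0.3698^2 = -0.354087
d^2_{1,1}(0.7575) = +0.745249 -0.354087 = +0.391162
|D^2_{1,1}|² = |d^2_{1,1}(β)|² = (+0.391162)² = 0.153007 (the z-rotation phases have unit modulus)

P=0.1530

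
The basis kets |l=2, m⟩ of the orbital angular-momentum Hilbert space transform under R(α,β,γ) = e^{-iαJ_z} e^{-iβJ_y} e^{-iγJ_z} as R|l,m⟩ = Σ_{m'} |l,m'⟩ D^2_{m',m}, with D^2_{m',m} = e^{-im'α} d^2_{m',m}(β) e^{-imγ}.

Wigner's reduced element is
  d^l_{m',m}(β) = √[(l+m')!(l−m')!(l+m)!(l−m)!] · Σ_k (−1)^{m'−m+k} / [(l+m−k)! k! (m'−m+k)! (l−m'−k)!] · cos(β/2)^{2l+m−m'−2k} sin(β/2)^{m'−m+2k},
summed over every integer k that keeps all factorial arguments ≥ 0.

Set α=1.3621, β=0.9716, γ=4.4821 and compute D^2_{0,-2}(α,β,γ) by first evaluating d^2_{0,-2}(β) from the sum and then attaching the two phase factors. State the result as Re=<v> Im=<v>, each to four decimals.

First d^2_{0,-2}(β=0.9716), then the phase factors e^{-i(0)α} and e^{-i(-2)γ}:
Half-angle: c=0.884302, s=0.466916. N=√(2·2·1·24)=9.797959
Admissible k: 0..0 (factorial args all ≥0)
  k=0: (−1)^2·9.7980/(4)·0.8843^2·0.4669^2 = +0.417594
d^2_{0,-2}(0.9716) = +0.417594
Attach z-rotation phases: D = e^{-i(0)(1.3621)}·(+0.417594)·e^{-i(-2)(4.4821)} = -0.374079+0.185606i

Re=-0.3741 Im=0.1856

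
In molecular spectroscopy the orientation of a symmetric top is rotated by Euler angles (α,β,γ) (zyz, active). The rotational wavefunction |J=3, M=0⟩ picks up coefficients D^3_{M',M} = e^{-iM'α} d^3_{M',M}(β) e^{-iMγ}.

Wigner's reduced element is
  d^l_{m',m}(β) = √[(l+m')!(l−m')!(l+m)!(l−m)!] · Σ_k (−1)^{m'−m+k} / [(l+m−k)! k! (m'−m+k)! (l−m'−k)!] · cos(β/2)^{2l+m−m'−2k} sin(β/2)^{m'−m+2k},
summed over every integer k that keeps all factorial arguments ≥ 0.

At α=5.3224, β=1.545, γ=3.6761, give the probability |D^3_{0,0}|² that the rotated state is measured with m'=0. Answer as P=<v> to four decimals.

P=0.0015

D^3_{0,0}(5.3224,1.545,3.6761) = e^{-i·0·5.3224}·d^3_{0,0}(1.545)·e^{-i·0·3.6761}. Compute d first:
c=cos(1.545/2)=0.716168, s=sin(1.545/2)=0.697928; N=√[6·6·6·6]=36.000000
k∈{0,1,2,3} keeps every argument non-negative
  k=0: (−1)^0·36.0000/(36)·0.7162^6·0.6979^0 = +0.134924
  k=1: (−1)^1·36.0000/(4)·0.7162^4·0.6979^2 = -1.153250
  k=2: (−1)^2·36.0000/(4)·0.7162^2·0.6979^4 = +1.095253
  k=3: (−1)^3·36.0000/(36)·0.7162^0·0.6979^6 = -0.115575
d^3_{0,0}(1.545) = +0.134924 -1.153250 +1.095253 -0.115575 = -0.038647
|D^3_{0,0}|² = |d^3_{0,0}(β)|² = (-0.038647)² = 0.001494 (the z-rotation phases have unit modulus)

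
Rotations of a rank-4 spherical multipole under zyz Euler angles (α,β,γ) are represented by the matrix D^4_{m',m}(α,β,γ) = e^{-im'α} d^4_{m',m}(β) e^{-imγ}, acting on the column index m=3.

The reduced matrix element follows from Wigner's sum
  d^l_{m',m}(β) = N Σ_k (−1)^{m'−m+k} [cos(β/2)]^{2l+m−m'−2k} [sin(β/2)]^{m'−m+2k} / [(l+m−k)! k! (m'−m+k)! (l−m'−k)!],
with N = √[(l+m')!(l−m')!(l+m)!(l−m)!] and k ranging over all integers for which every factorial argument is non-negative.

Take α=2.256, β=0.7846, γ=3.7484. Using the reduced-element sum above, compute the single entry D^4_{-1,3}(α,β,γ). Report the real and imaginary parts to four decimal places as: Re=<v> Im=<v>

First d^4_{-1,3}(β=0.7846), then the phase factors e^{-i(-1)α} and e^{-i(3)γ}:
c=cos(0.7846/2)=0.924032, s=sin(0.7846/2)=0.382315; N=√[6·120·5040·1]=1904.940944
k: max(0,(3)−(-1))=4 … min(4+(3),4−(-1))=5
  k=4: (−1)^0·1904.9409/(144)·0.9240^4·0.3823^4 = +0.206040
  k=5: (−1)^1·1904.9409/(240)·0.9240^2·0.3823^6 = -0.021163
d^4_{-1,3}(0.7846) = +0.206040 -0.021163 = +0.184877
Attach z-rotation phases: D = e^{-i(-1)(2.256)}·(+0.184877)·e^{-i(3)(3.7484)} = -0.167615-0.078006i

Re=-0.1676 Im=-0.0780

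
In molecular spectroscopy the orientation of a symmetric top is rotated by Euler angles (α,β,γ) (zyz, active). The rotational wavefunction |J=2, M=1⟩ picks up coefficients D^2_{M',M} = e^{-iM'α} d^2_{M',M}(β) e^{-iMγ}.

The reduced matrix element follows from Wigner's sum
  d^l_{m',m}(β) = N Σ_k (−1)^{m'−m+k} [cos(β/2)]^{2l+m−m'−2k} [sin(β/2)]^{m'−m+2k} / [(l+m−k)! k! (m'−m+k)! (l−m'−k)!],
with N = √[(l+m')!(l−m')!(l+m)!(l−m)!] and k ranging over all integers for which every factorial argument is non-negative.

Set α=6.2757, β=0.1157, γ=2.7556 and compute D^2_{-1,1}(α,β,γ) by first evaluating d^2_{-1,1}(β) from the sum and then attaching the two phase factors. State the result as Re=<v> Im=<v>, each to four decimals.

Re=-0.0093 Im=-0.0037

D^2_{-1,1}(6.2757,0.1157,2.7556) = e^{-i·-1·6.2757}·d^2_{-1,1}(0.1157)·e^{-i·1·2.7556}. Compute d first:
c=cos(0.1157/2)=0.998327, s=sin(0.1157/2)=0.057818; N=√[1·6·6·1]=6.000000
k∈{2,3} keeps every argument non-negative
  k=2: (−1)^0·6.0000/(2)·0.9983^2·0.0578^2 = +0.009995
  k=3: (−1)^1·6.0000/(6)·0.9983^0·0.0578^4 = -0.000011
d^2_{-1,1}(0.1157) = +0.009995 -0.000011 = +0.009984
D = (+0.999972-0.007485i)·(+0.009984)·(-0.926425-0.376479i) = -0.009277-0.003689i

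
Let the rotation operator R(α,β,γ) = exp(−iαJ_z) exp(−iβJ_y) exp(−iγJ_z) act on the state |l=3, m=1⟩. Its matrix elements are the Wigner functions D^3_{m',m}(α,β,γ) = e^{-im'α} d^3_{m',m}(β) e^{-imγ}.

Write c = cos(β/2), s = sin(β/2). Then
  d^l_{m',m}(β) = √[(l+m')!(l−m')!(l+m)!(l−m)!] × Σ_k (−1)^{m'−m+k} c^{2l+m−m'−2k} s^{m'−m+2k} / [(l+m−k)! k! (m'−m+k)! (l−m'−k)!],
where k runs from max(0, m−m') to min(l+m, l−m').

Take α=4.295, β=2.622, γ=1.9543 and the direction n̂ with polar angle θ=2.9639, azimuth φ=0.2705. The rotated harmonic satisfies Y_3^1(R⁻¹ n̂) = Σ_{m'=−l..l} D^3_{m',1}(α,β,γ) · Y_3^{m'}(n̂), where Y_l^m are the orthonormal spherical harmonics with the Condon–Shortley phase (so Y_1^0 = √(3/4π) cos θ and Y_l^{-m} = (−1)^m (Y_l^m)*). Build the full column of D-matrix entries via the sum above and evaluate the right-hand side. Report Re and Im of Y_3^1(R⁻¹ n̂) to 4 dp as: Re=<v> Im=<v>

Re=0.0656 Im=0.4207

Need the full column D^3_{m',1} for m'=−3..3 at α=4.295, β=2.622, γ=1.9543.
cos(β/2)=0.256884, sin(β/2)=0.966442
d^3_{-3,1}: single k=4 term ⇒ +0.222958;  D = -0.014454-0.222489i
d^3_{-2,1}: k∈[3..4] ⇒ +0.096776 -0.684883 = -0.588107;  D = -0.551943-0.203049i
d^3_{-1,1}: k∈[2..4] ⇒ +0.024403 -0.460540 +0.814809 = +0.378672;  D = -0.263581+0.271878i
d^3_{0,1}: k∈[1..3] ⇒ +0.003745 -0.159019 +0.750252 = +0.594977;  D = -0.222624-0.551758i
d^3_{1,1}: k∈[0..2] ⇒ +0.000287 -0.032538 +0.345405 = +0.313154;  D = +0.312974+0.010609i
d^3_{2,1}: k∈[0..1] ⇒ -0.003419 +0.096776 = +0.093357;  D = -0.040714+0.084011i
d^3_{3,1}: single k=0 term ⇒ +0.015752;  D = -0.010174-0.012026i
Y_3^{m'}(θ=2.9639,φ=0.2705) and Σ D·Y over m':
  (-0.0145-0.2225i)·(+0.0016-0.0017i)  (-0.5519-0.2030i)·(-0.0269+0.0162i)  (-0.2636+0.2719i)·(+0.2116-0.0587i)  (-0.2226-0.5518i)·(-0.6772+0.0000i)  (+0.3130+0.0106i)·(-0.2116-0.0587i)  (-0.0407+0.0840i)·(-0.0269-0.0162i)  (-0.0102-0.0120i)·(-0.0016-0.0017i)
Y_3^1(R⁻¹ n̂) = +0.065559+0.420686i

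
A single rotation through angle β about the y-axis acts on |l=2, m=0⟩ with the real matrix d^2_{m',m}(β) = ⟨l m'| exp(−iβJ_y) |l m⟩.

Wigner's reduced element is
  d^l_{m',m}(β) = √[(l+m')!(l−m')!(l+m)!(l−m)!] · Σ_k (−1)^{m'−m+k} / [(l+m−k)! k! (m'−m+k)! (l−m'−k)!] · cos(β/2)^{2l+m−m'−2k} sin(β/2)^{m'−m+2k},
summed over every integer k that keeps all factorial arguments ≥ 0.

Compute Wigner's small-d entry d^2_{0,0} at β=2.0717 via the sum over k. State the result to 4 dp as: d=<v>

d^2_{0,0}(β=2.0717) via Wigner's sum:
Half-angle: c=0.509795, s=0.860296. N=√(2·2·2·2)=4.000000
k∈{0,1,2} keeps every argument non-negative
  k=0: (−1)^0·4.0000/(4)·0.5098^4·0.8603^0 = +0.067543
  k=1: (−1)^1·4.0000/(1)·0.5098^2·0.8603^2 = -0.769390
  k=2: (−1)^2·4.0000/(4)·0.5098^0·0.8603^4 = +0.547762
d^2_{0,0}(2.0717) = +0.067543 -0.769390 +0.547762 = -0.154085

d=-0.1541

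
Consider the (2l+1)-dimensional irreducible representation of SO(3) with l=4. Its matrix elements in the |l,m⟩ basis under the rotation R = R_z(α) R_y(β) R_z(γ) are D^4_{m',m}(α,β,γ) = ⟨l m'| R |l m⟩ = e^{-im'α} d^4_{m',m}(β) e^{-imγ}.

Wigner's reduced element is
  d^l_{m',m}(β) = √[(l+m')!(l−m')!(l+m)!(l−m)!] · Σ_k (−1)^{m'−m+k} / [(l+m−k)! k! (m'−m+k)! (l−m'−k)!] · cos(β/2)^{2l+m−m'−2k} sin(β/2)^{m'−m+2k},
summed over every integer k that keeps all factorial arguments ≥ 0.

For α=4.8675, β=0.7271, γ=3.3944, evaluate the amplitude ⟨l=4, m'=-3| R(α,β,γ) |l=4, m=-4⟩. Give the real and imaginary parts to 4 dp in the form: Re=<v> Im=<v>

D^4_{-3,-4}(4.8675,0.7271,3.3944) = e^{-i·-3·4.8675}·d^4_{-3,-4}(0.7271)·e^{-i·-4·3.3944}. Compute d first:
With c≡cos(β/2)=0.934640 and s≡sin(β/2)=0.355594, N=[1·5040·1·40320]^{1/2}=14255.272709
k: max(0,(-4)−(-3))=0 … min(4+(-4),4−(-3))=0
  k=0: (−1)^1·14255.2727/(5040)·0.9346^7·0.3556^1 = -0.626631
d^4_{-3,-4}(0.7271) = -0.626631
D = (-0.448720+0.893672i)·(-0.626631)·(+0.530819+0.847485i) = +0.623850-0.058962i

Re=0.6239 Im=-0.0590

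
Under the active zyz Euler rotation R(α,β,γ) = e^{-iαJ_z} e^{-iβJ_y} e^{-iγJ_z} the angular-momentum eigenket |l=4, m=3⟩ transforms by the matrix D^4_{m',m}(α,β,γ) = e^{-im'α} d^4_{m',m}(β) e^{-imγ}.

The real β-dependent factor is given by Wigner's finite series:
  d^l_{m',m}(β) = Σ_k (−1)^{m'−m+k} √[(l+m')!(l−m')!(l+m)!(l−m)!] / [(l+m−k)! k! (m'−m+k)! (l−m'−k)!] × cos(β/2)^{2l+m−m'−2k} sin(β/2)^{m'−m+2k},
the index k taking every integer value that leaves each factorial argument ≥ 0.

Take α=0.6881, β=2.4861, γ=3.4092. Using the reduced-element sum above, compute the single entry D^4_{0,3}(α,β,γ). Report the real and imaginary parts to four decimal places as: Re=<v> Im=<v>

First d^4_{0,3}(β=2.4861), then the phase factors e^{-i(0)α} and e^{-i(3)γ}:
Half-angle: c=0.321910, s=0.946770. N=√(24·24·5040·1)=1703.830978
k: max(0,(3)−(0))=3 … min(4+(3),4−(0))=4
  k=3: (−1)^0·1703.8310/(144)·0.3219^5·0.9468^3 = +0.034711
  k=4: (−1)^1·1703.8310/(144)·0.3219^3·0.9468^5 = -0.300255
d^4_{0,3}(2.4861) = +0.034711 -0.300255 = -0.265544
Attach z-rotation phases: D = e^{-i(0)(0.6881)}·(-0.265544)·e^{-i(3)(3.4092)} = +0.184468-0.191011i

Re=0.1845 Im=-0.1910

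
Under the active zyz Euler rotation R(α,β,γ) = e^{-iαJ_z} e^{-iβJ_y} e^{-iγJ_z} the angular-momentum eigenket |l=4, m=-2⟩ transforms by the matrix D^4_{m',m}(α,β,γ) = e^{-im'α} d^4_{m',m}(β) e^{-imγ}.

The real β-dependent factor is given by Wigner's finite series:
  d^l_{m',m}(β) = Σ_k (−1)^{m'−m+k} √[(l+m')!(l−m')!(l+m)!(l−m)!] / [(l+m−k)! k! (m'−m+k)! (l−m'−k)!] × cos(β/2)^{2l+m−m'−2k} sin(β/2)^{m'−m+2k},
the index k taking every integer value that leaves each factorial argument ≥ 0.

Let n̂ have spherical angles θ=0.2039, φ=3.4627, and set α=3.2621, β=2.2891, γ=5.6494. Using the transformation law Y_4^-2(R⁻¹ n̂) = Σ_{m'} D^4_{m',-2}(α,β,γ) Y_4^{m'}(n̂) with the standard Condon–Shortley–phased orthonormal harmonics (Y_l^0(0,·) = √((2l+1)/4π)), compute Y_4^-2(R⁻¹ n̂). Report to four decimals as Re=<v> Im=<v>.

Re=0.0697 Im=-0.1667

Need the full column D^4_{m',-2} for m'=−4..4 at α=3.2621, β=2.2891, γ=5.6494.
cos(β/2)=0.413456, sin(β/2)=0.910524
d^4_{-4,-2}: single k=2 term ⇒ +0.021915;  D = +0.015494-0.015498i
d^4_{-3,-2}: k∈[1..2] ⇒ +0.007037 -0.102378 = -0.095341;  D = +0.058812-0.075040i
d^4_{-2,-2}: k∈[0..2] ⇒ +0.000854 -0.049698 +0.301283 = +0.252438;  D = +0.130705-0.215966i
d^4_{-1,-2}: k∈[0..2] ⇒ -0.007979 +0.193476 -0.625547 = -0.440050;  D = +0.180934-0.401132i
d^4_{0,-2}: k∈[0..2] ⇒ +0.039290 -0.508127 +0.924120 = +0.455282;  D = +0.135947-0.434512i
d^4_{1,-2}: k∈[0..2] ⇒ -0.128984 +0.938320 -0.910135 = -0.100798;  D = +0.018315-0.099120i
d^4_{2,-2}: k∈[0..2] ⇒ +0.301283 -1.168930 +0.472424 = -0.395224;  D = -0.024571+0.394459i
d^4_{3,-2}: k∈[0..1] ⇒ -0.496513 +0.802663 = +0.306151;  D = +0.017837+0.305631i
d^4_{4,-2}: single k=0 term ⇒ +0.515450;  D = -0.091674-0.507232i
Y_4^{m'}(θ=0.2039,φ=3.4627) and Σ D·Y over m':
  (+0.0155-0.0155i)·(+0.0002-0.0007i)  (+0.0588-0.0750i)·(-0.0058+0.0084i)  (+0.1307-0.2160i)·(+0.0627-0.0469i)  (+0.1809-0.4011i)·(-0.3305+0.1099i)  (+0.1359-0.4345i)·(+0.6790+0.0000i)  (+0.0183-0.0991i)·(+0.3305+0.1099i)  (-0.0246+0.3945i)·(+0.0627+0.0469i)  (+0.0178+0.3056i)·(+0.0058+0.0084i)  (-0.0917-0.5072i)·(+0.0002+0.0007i)
Y_4^-2(R⁻¹ n̂) = +0.069737-0.166737i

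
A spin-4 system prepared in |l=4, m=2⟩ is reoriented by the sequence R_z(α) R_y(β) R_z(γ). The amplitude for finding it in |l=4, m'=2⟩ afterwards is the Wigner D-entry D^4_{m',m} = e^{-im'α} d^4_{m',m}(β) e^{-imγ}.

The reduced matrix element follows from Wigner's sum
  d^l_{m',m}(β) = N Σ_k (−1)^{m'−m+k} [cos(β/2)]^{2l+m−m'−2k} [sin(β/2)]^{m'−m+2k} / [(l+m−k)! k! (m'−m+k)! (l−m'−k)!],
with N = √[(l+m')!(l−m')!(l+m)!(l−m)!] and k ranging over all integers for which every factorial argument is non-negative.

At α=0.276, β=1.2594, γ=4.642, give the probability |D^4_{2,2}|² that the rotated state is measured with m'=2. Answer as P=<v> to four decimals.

Split into d^4_{2,2}(β=1.2594) × two z-phases.
c=cos(1.2594/2)=0.808204, s=sin(1.2594/2)=0.588902; N=√[720·2·720·2]=1440.000000
k∈{0,1,2} keeps every argument non-negative
  k=0: (−1)^0·1440.0000/(1440)·0.8082^8·0.5889^0 = +0.182041
  k=1: (−1)^1·1440.0000/(120)·0.8082^6·0.5889^2 = -1.159830
  k=2: (−1)^2·1440.0000/(96)·0.8082^4·0.5889^4 = +0.769748
d^4_{2,2}(1.2594) = +0.182041 -1.159830 +0.769748 = -0.208041
|D^4_{2,2}|² = |d^4_{2,2}(β)|² = (-0.208041)² = 0.043281 (the z-rotation phases have unit modulus)

P=0.0433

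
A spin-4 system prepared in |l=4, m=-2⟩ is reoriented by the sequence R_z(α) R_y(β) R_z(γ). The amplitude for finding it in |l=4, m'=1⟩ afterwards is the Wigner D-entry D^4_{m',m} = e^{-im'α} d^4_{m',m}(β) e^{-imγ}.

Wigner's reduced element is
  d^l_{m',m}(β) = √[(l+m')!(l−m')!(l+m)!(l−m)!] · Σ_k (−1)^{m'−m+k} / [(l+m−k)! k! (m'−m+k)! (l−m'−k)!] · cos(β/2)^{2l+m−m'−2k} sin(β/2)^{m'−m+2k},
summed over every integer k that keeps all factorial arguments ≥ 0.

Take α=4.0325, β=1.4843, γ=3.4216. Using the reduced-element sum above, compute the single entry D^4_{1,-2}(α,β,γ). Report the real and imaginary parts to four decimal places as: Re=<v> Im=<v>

First d^4_{1,-2}(β=1.4843), then the phase factors e^{-i(1)α} and e^{-i(-2)γ}:
With c≡cos(β/2)=0.737017 and s≡sin(β/2)=0.675874, N=[120·6·2·720]^{1/2}=1018.233765
Admissible k: 0..2 (factorial args all ≥0)
  k=0: (−1)^3·1018.2338/(72)·0.7370^5·0.6759^3 = -0.949512
  k=1: (−1)^4·1018.2338/(48)·0.7370^3·0.6759^5 = +1.197755
  k=2: (−1)^5·1018.2338/(240)·0.7370^1·0.6759^7 = -0.201453
d^4_{1,-2}(1.4843) = -0.949512 +1.197755 -0.201453 = +0.046790
D = (-0.628707+0.777643i)·(+0.046790)·(+0.847247+0.531199i) = -0.044252+0.015201i

Re=-0.0443 Im=0.0152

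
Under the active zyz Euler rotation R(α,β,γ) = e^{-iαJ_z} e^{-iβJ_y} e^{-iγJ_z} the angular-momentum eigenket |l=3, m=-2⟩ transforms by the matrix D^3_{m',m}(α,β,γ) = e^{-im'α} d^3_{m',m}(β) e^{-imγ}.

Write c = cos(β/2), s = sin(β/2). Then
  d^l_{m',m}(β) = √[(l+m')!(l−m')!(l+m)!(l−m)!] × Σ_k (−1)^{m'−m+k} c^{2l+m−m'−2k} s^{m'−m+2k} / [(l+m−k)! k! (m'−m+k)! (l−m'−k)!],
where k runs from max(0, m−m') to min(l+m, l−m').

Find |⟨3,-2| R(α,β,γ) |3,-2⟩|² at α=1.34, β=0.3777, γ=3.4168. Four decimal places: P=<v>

P=0.5387

D^3_{-2,-2}(1.34,0.3777,3.4168) = e^{-i·-2·1.34}·d^3_{-2,-2}(0.3777)·e^{-i·-2·3.4168}. Compute d first:
With c≡cos(β/2)=0.982221 and s≡sin(β/2)=0.187729, N=[1·120·1·120]^{1/2}=120.000000
k∈{0,1} keeps every argument non-negative
  k=0: (−1)^0·120.0000/(120)·0.9822^6·0.1877^0 = +0.897955
  k=1: (−1)^1·120.0000/(24)·0.9822^4·0.1877^2 = -0.164010
d^3_{-2,-2}(0.3777) = +0.897955 -0.164010 = +0.733945
|D^3_{-2,-2}|² = |d^3_{-2,-2}(β)|² = (+0.733945)² = 0.538675 (the z-rotation phases have unit modulus)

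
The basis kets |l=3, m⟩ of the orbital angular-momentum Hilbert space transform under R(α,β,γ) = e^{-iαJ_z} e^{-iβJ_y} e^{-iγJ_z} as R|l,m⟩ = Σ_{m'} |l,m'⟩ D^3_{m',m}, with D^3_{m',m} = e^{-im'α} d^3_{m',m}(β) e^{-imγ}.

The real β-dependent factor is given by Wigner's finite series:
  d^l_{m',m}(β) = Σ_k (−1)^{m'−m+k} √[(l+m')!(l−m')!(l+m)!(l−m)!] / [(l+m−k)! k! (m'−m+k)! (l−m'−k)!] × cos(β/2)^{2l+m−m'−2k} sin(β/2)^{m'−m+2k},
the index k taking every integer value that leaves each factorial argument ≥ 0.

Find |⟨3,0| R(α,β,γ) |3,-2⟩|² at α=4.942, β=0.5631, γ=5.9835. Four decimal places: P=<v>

Split into d^3_{0,-2}(β=0.5631) × two z-phases.
Half-angle: c=0.960626, s=0.277845. N=√(6·6·1·120)=65.726707
k: max(0,(-2)−(0))=0 … min(3+(-2),3−(0))=1
  k=0: (−1)^2·65.7267/(12)·0.9606^4·0.2778^2 = +0.360067
  k=1: (−1)^3·65.7267/(12)·0.9606^2·0.2778^4 = -0.030122
d^3_{0,-2}(0.5631) = +0.360067 -0.030122 = +0.329945
|D^3_{0,-2}|² = |d^3_{0,-2}(β)|² = (+0.329945)² = 0.108864 (the z-rotation phases have unit modulus)

P=0.1089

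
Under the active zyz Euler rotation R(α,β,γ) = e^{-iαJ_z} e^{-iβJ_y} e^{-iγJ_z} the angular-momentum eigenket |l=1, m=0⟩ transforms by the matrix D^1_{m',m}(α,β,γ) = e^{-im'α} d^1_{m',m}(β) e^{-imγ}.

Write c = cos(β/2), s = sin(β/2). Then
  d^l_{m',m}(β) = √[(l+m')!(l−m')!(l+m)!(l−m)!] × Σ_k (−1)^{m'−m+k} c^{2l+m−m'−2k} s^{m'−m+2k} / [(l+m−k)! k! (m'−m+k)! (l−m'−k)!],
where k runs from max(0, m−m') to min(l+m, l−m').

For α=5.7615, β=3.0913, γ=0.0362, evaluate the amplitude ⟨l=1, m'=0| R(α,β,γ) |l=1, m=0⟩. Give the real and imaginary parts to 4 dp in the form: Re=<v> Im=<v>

Re=-0.9987 Im=0.0000

D^1_{0,0}(5.7615,3.0913,0.0362) = e^{-i·0·5.7615}·d^1_{0,0}(3.0913)·e^{-i·0·0.0362}. Compute d first:
c=cos(3.0913/2)=0.025144, s=sin(3.0913/2)=0.999684; N=√[1·1·1·1]=1.000000
k∈{0,1} keeps every argument non-negative
  k=0: (−1)^0·1.0000/(1)·0.0251^2·0.9997^0 = +0.000632
  k=1: (−1)^1·1.0000/(1)·0.0251^0·0.9997^2 = -0.999368
d^1_{0,0}(3.0913) = +0.000632 -0.999368 = -0.998736
D = (+1.000000+0.000000i)·(-0.998736)·(+1.000000+0.000000i) = -0.998736+0.000000i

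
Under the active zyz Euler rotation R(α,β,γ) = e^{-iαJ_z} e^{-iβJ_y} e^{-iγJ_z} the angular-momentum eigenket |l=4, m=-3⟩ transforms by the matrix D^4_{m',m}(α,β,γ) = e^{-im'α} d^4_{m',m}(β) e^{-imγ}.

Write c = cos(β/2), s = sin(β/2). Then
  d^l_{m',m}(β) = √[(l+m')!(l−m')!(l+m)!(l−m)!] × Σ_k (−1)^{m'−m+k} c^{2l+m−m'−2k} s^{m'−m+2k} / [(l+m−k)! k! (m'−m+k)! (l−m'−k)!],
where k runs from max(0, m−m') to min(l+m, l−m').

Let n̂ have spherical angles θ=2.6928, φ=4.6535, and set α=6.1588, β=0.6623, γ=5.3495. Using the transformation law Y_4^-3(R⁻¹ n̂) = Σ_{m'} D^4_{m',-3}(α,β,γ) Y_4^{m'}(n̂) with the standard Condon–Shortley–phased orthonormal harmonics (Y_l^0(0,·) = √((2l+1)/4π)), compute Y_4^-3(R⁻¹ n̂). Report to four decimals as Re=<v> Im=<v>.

Re=-0.2100 Im=0.2481

Need the full column D^4_{m',-3} for m'=−4..4 at α=6.1588, β=0.6623, γ=5.3495.
cos(β/2)=0.945669, sin(β/2)=0.325131
d^4_{-4,-3}: single k=1 term ⇒ +0.621981;  D = -0.614331+0.097253i
d^4_{-3,-3}: k∈[0..1] ⇒ +0.639607 -0.529236 = +0.110372;  D = -0.110313+0.003600i
d^4_{-2,-3}: k∈[0..1] ⇒ -0.822804 +0.291780 = -0.531024;  D = +0.528790+0.048662i
d^4_{-1,-3}: k∈[0..1] ⇒ +0.600097 -0.118225 = +0.481872;  D = -0.470659-0.103348i
d^4_{0,-3}: k∈[0..1] ⇒ -0.307563 +0.036356 = -0.271207;  D = +0.255633+0.090581i
d^4_{1,-3}: k∈[0..1] ⇒ +0.118225 -0.008385 = +0.109840;  D = -0.098181-0.049247i
d^4_{2,-3}: k∈[0..1] ⇒ -0.034490 +0.001359 = -0.033131;  D = +0.027543+0.018414i
d^4_{3,-3}: k∈[0..1] ⇒ +0.007395 -0.000125 = +0.007270;  D = -0.005496-0.004759i
d^4_{4,-3}: single k=0 term ⇒ -0.001027;  D = +0.000687+0.000764i
Y_4^{m'}(θ=2.6928,φ=4.6535) and Σ D·Y over m':
  (-0.6143+0.0973i)·(+0.0152+0.0037i)  (-0.1103+0.0036i)·(-0.0162+0.0907i)  (+0.5288+0.0487i)·(-0.2928-0.0346i)  (-0.4707-0.1033i)·(+0.0292-0.4952i)  (+0.2556+0.0906i)·(+0.1809+0.0000i)  (-0.0982-0.0492i)·(-0.0292-0.4952i)  (+0.0275+0.0184i)·(-0.2928+0.0346i)  (-0.0055-0.0048i)·(+0.0162+0.0907i)  (+0.0007+0.0008i)·(+0.0152-0.0037i)
Y_4^-3(R⁻¹ n̂) = -0.209950+0.248089i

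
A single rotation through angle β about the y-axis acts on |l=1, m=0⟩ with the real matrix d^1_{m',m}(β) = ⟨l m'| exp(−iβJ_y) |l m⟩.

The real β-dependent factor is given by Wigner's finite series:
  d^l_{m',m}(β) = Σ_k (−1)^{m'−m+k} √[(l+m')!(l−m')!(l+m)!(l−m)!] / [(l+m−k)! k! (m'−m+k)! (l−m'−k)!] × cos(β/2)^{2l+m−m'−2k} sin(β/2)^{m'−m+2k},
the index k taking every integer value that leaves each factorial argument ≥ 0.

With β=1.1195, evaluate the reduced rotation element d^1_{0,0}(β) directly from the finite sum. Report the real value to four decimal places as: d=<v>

d^1_{0,0}(β=1.1195) via Wigner's sum:
With c≡cos(β/2)=0.847388 and s≡sin(β/2)=0.530974, N=[1·1·1·1]^{1/2}=1.000000
k∈{0,1} keeps every argument non-negative
  k=0: (−1)^0·1.0000/(1)·0.8474^2·0.5310^0 = +0.718066
  k=1: (−1)^1·1.0000/(1)·0.8474^0·0.5310^2 = -0.281934
d^1_{0,0}(1.1195) = +0.718066 -0.281934 = +0.436132

d=0.4361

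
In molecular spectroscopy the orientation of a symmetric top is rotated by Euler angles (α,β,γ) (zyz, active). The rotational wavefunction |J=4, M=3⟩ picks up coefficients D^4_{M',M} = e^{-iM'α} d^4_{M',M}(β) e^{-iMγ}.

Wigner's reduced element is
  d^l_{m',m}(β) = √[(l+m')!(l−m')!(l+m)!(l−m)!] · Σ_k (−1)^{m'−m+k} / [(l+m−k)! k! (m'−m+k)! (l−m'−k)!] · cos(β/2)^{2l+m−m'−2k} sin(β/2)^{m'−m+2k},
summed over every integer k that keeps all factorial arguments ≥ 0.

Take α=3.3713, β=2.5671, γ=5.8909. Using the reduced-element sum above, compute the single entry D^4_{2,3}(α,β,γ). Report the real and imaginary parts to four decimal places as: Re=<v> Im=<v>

Re=-0.0132 Im=-0.0115

Split into d^4_{2,3}(β=2.5671) × two z-phases.
With c≡cos(β/2)=0.283312 and s≡sin(β/2)=0.959028, N=[720·2·5040·1]^{1/2}=2693.993318
k∈{1,2} keeps every argument non-negative
  k=1: (−1)^0·2693.9933/(720)·0.2833^7·0.9590^1 = +0.000526
  k=2: (−1)^1·2693.9933/(240)·0.2833^5·0.9590^3 = -0.018072
d^4_{2,3}(2.5671) = +0.000526 -0.018072 = -0.017546
Attach z-rotation phases: D = e^{-i(2)(3.3713)}·(-0.017546)·e^{-i(3)(5.8909)} = -0.013221-0.011536i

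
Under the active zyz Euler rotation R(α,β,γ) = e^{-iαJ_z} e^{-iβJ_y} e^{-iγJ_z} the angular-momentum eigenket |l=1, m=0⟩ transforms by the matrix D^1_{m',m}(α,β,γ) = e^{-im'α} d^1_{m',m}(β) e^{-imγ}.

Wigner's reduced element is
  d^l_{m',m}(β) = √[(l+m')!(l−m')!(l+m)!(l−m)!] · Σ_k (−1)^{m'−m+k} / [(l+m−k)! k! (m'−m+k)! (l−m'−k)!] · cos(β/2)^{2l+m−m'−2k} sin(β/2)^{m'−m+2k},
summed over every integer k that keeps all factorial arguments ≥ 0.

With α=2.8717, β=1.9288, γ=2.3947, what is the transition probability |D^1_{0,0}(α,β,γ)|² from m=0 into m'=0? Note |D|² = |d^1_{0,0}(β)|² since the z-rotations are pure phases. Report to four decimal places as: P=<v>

First d^1_{0,0}(β=1.9288), then the phase factors e^{-i(0)α} and e^{-i(0)γ}:
Half-angle: c=0.569910, s=0.821707. N=√(1·1·1·1)=1.000000
The bounds max(0,m−m')=0 and min(l+m,l−m')=1 give 2 terms
  k=0: (−1)^0·1.0000/(1)·0.5699^2·0.8217^0 = +0.324797
  k=1: (−1)^1·1.0000/(1)·0.5699^0·0.8217^2 = -0.675203
d^1_{0,0}(1.9288) = +0.324797 -0.675203 = -0.350405
|D^1_{0,0}|² = |d^1_{0,0}(β)|² = (-0.350405)² = 0.122784 (the z-rotation phases have unit modulus)

P=0.1228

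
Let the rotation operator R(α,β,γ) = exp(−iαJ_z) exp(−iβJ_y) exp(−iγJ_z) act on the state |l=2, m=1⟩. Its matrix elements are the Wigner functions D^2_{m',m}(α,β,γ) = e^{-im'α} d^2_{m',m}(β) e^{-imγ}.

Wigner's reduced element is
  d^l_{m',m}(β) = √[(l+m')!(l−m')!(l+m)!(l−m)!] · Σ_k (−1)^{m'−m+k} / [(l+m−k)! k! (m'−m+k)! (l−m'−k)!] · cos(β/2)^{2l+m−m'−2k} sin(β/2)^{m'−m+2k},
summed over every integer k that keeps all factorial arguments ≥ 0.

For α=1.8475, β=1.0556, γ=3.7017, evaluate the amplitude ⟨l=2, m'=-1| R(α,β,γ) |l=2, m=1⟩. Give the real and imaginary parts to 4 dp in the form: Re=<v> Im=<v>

Re=-0.1408 Im=-0.4835

D^2_{-1,1}(1.8475,1.0556,3.7017) = e^{-i·-1·1.8475}·d^2_{-1,1}(1.0556)·e^{-i·1·3.7017}. Compute d first:
With c≡cos(β/2)=0.863917 and s≡sin(β/2)=0.503634, N=[1·6·6·1]^{1/2}=6.000000
Admissible k: 2..3 (factorial args all ≥0)
  k=2: (−1)^0·6.0000/(2)·0.8639^2·0.5036^2 = +0.567931
  k=3: (−1)^1·6.0000/(6)·0.8639^0·0.5036^4 = -0.064337
d^2_{-1,1}(1.0556) = +0.567931 -0.064337 = +0.503594
Phases: e^{-i·(-1)·1.8475}=-0.273186+0.961961i, e^{-i·(1)·3.7017}=-0.847198+0.531277i ⇒ D=-0.140818-0.483505i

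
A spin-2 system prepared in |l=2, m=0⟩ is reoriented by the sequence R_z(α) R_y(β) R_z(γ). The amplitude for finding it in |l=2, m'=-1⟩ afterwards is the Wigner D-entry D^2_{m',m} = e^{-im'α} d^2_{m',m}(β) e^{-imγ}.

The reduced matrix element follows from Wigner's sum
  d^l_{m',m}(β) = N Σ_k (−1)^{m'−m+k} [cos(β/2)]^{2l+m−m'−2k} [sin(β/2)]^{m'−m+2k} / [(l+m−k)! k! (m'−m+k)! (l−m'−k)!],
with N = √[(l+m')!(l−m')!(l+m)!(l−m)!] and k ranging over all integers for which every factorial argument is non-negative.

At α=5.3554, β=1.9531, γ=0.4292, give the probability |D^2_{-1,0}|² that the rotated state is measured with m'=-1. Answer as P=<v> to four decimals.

D^2_{-1,0}(5.3554,1.9531,0.4292) = e^{-i·-1·5.3554}·d^2_{-1,0}(1.9531)·e^{-i·0·0.4292}. Compute d first:
c=cos(1.9531/2)=0.559884, s=sin(1.9531/2)=0.828571; N=√[1·6·2·2]=4.898979
k: max(0,(0)−(-1))=1 … min(2+(0),2−(-1))=2
  k=1: (−1)^0·4.8990/(2)·0.5599^3·0.8286^1 = +0.356205
  k=2: (−1)^1·4.8990/(2)·0.5599^1·0.8286^3 = -0.780122
d^2_{-1,0}(1.9531) = +0.356205 -0.780122 = -0.423917
|D^2_{-1,0}|² = |d^2_{-1,0}(β)|² = (-0.423917)² = 0.179706 (the z-rotation phases have unit modulus)

P=0.1797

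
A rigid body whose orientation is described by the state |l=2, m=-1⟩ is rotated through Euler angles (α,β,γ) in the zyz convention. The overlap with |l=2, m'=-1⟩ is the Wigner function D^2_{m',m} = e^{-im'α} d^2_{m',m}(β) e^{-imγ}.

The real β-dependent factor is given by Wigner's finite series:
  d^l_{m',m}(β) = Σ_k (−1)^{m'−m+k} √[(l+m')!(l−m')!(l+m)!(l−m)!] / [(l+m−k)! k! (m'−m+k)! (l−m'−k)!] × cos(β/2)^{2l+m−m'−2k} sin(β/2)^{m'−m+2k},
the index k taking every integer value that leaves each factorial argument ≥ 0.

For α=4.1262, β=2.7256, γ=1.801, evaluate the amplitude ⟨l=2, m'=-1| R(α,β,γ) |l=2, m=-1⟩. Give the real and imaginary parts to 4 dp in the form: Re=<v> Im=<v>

Re=-0.1131 Im=0.0420

D^2_{-1,-1}(4.1262,2.7256,1.801) = e^{-i·-1·4.1262}·d^2_{-1,-1}(2.7256)·e^{-i·-1·1.801}. Compute d first:
Half-angle: c=0.206500, s=0.978447. N=√(1·6·1·6)=6.000000
k: max(0,(-1)−(-1))=0 … min(2+(-1),2−(-1))=1
  k=0: (−1)^0·6.0000/(6)·0.2065^4·0.9784^0 = +0.001818
  k=1: (−1)^1·6.0000/(2)·0.2065^2·0.9784^2 = -0.122471
d^2_{-1,-1}(2.7256) = +0.001818 -0.122471 = -0.120653
Phases: e^{-i·(-1)·4.1262}=-0.553190-0.833055i, e^{-i·(-1)·1.801}=-0.228176+0.973620i ⇒ D=-0.113089+0.042049i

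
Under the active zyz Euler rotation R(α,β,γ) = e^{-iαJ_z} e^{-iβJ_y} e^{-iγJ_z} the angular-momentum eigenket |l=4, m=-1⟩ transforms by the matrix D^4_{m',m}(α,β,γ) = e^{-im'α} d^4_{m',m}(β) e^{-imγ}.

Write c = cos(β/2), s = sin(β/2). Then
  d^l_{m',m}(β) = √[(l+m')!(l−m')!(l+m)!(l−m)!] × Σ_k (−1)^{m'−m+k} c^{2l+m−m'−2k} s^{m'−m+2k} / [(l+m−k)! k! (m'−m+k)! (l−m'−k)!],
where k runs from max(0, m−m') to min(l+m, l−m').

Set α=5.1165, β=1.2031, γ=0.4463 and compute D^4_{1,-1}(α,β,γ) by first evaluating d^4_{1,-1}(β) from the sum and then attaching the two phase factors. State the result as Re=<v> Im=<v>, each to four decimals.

First d^4_{1,-1}(β=1.2031), then the phase factors e^{-i(1)α} and e^{-i(-1)γ}:
With c≡cos(β/2)=0.824459 and s≡sin(β/2)=0.565921, N=[120·6·6·120]^{1/2}=720.000000
k∈{0,1,2,3} keeps every argument non-negative
  k=0: (−1)^2·720.0000/(72)·0.8245^6·0.5659^2 = +1.005837
  k=1: (−1)^3·720.0000/(24)·0.8245^4·0.5659^4 = -1.421745
  k=2: (−1)^4·720.0000/(48)·0.8245^2·0.5659^6 = +0.334938
  k=3: (−1)^5·720.0000/(720)·0.8245^0·0.5659^8 = -0.010521
d^4_{1,-1}(1.2031) = +1.005837 -1.421745 +0.334938 -0.010521 = -0.091491
Phases: e^{-i·(1)·5.1165}=+0.393202+0.919452i, e^{-i·(-1)·0.4463}=+0.902050+0.431631i ⇒ D=+0.003859-0.091410i

Re=0.0039 Im=-0.0914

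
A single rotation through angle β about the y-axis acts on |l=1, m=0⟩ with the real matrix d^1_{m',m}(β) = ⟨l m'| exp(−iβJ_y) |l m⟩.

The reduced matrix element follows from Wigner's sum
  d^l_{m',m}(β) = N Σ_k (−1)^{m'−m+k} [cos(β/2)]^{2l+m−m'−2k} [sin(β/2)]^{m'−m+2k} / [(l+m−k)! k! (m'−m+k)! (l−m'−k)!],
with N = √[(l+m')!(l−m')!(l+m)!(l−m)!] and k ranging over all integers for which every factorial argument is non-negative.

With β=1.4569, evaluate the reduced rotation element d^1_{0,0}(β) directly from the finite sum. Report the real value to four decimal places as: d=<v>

d^1_{0,0}(β=1.4569) via Wigner's sum:
c=cos(1.4569/2)=0.746207, s=sin(1.4569/2)=0.665714; N=√[1·1·1·1]=1.000000
k∈{0,1} keeps every argument non-negative
  k=0: (−1)^0·1.0000/(1)·0.7462^2·0.6657^0 = +0.556825
  k=1: (−1)^1·1.0000/(1)·0.7462^0·0.6657^2 = -0.443175
d^1_{0,0}(1.4569) = +0.556825 -0.443175 = +0.113650

d=0.1137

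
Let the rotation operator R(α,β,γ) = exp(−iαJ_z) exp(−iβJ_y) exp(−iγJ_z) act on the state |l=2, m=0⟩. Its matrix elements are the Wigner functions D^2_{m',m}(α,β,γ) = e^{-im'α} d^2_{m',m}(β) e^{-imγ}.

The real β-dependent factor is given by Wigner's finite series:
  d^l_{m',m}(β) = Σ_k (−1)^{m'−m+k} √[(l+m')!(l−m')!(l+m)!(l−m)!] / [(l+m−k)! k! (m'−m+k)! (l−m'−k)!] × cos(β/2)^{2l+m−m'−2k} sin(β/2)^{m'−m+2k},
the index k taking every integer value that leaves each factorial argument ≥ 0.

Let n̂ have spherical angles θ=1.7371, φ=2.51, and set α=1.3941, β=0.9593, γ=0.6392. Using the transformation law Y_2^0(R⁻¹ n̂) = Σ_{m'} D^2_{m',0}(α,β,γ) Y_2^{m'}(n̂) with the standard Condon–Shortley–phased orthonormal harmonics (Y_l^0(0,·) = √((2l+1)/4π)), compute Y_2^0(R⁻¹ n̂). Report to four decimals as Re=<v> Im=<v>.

Need the full column D^2_{m',0} for m'=−2..2 at α=1.3941, β=0.9593, γ=0.6392.
cos(β/2)=0.887156, sin(β/2)=0.461469
d^2_{-2,0}: single k=2 term ⇒ +0.410545;  D = -0.385175+0.142083i
d^2_{-1,0}: k∈[1..2] ⇒ +0.789257 -0.213551 = +0.575706;  D = +0.101197+0.566742i
d^2_{0,0}: k∈[0..2] ⇒ +0.619442 -0.670417 +0.045349 = -0.005625;  D = -0.005625+0.000000i
d^2_{1,0}: k∈[0..1] ⇒ -0.789257 +0.213551 = -0.575706;  D = -0.101197+0.566742i
d^2_{2,0}: single k=0 term ⇒ +0.410545;  D = -0.385175-0.142083i
Y_2^{m'}(θ=1.7371,φ=2.51) and Σ D·Y over m':
  (-0.3852+0.1421i)·(+0.1138+0.3581i)  (+0.1012+0.5667i)·(+0.1018+0.0745i)  (-0.0056+0.0000i)·(-0.2895+0.0000i)  (-0.1012+0.5667i)·(-0.1018+0.0745i)  (-0.3852-0.1421i)·(+0.1138-0.3581i)
Y_2^0(R⁻¹ n̂) = -0.251551+0.000000i

Re=-0.2516 Im=0.0000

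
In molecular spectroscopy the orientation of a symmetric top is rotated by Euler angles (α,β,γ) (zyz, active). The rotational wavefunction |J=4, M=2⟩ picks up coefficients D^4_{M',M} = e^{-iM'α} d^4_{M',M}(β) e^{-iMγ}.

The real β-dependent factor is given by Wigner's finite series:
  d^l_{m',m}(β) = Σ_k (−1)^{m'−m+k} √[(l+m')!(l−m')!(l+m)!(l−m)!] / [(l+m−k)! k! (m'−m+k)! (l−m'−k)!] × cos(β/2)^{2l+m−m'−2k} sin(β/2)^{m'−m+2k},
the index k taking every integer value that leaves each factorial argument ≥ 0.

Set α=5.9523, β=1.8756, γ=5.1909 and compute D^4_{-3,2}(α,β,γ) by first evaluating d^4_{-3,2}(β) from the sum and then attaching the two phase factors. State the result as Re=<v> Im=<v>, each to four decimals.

Re=0.1115 Im=0.2801

First d^4_{-3,2}(β=1.8756), then the phase factors e^{-i(-3)α} and e^{-i(2)γ}:
Half-angle: c=0.591563, s=0.806259. N=√(1·5040·720·2)=2693.993318
Admissible k: 5..6 (factorial args all ≥0)
  k=5: (−1)^0·2693.9933/(240)·0.5916^3·0.8063^5 = +0.791700
  k=6: (−1)^1·2693.9933/(720)·0.5916^1·0.8063^7 = -0.490214
d^4_{-3,2}(1.8756) = +0.791700 -0.490214 = +0.301486
Attach z-rotation phases: D = e^{-i(-3)(5.9523)}·(+0.301486)·e^{-i(2)(5.1909)} = +0.111514+0.280104i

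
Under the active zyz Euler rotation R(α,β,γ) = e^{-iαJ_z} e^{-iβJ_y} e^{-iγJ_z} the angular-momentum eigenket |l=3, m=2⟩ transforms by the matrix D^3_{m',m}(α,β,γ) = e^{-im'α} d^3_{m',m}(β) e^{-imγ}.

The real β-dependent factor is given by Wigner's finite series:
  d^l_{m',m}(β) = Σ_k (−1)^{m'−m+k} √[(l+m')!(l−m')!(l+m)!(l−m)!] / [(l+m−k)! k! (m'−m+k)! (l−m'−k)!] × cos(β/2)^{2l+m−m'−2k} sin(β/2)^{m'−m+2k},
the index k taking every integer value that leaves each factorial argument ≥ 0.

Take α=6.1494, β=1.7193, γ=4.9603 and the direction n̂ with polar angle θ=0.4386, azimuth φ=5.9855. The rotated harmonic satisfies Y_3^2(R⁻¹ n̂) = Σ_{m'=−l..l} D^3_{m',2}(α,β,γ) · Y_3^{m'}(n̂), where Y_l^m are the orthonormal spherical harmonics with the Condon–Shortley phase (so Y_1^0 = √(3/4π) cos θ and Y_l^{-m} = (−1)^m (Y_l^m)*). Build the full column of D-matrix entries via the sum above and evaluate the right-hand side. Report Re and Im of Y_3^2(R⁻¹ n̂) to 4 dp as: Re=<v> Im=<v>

Re=-0.2479 Im=0.0909

Need the full column D^3_{m',2} for m'=−3..3 at α=6.1494, β=1.7193, γ=4.9603.
cos(β/2)=0.652703, sin(β/2)=0.757614
d^3_{-3,2}: single k=5 term ⇒ +0.399054;  D = -0.248937+0.311888i
d^3_{-2,2}: k∈[4..5] ⇒ +0.701767 -0.189099 = +0.512669;  D = -0.370400+0.354447i
d^3_{-1,2}: k∈[3..4] ⇒ +0.764752 -0.515176 = +0.249575;  D = -0.201722+0.146957i
d^3_{0,2}: k∈[2..3] ⇒ +0.570582 -0.768748 = -0.198165;  D = +0.174302-0.094278i
d^3_{1,2}: k∈[1..2] ⇒ +0.283808 -0.764752 = -0.480943;  D = +0.449767-0.170340i
d^3_{2,2}: k∈[0..1] ⇒ +0.077320 -0.520868 = -0.443548;  D = +0.432044-0.100364i
d^3_{3,2}: single k=0 term ⇒ -0.219837;  D = +0.218857-0.020736i
Y_3^{m'}(θ=0.4386,φ=5.9855) and Σ D·Y over m':
  (-0.2489+0.3119i)·(+0.0200+0.0249i)  (-0.3704+0.3544i)·(+0.1382+0.0936i)  (-0.2017+0.1470i)·(+0.4065+0.1247i)  (+0.1743-0.0943i)·(+0.3711+0.0000i)  (+0.4498-0.1703i)·(-0.4065+0.1247i)  (+0.4320-0.1004i)·(+0.1382-0.0936i)  (+0.2189-0.0207i)·(-0.0200+0.0249i)
Y_3^2(R⁻¹ n̂) = -0.247918+0.090868i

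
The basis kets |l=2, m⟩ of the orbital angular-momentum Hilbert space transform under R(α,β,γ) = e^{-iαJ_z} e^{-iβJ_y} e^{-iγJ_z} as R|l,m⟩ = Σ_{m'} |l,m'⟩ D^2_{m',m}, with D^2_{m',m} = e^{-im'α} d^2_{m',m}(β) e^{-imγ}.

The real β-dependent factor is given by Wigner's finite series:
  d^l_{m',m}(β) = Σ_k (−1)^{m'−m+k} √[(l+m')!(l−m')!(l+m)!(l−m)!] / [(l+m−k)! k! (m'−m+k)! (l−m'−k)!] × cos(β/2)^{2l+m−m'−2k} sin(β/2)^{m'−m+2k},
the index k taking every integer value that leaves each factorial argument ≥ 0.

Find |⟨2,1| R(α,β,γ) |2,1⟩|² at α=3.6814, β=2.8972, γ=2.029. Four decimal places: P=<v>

D^2_{1,1}(3.6814,2.8972,2.029) = e^{-i·1·3.6814}·d^2_{1,1}(2.8972)·e^{-i·1·2.029}. Compute d first:
Half-angle: c=0.121892, s=0.992543. N=√(6·1·6·1)=6.000000
Admissible k: 0..1 (factorial args all ≥0)
  k=0: (−1)^0·6.0000/(6)·0.1219^4·0.9925^0 = +0.000221
  k=1: (−1)^1·6.0000/(2)·0.1219^2·0.9925^2 = -0.043911
d^2_{1,1}(2.8972) = +0.000221 -0.043911 = -0.043690
|D^2_{1,1}|² = |d^2_{1,1}(β)|² = (-0.043690)² = 0.001909 (the z-rotation phases have unit modulus)

P=0.0019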